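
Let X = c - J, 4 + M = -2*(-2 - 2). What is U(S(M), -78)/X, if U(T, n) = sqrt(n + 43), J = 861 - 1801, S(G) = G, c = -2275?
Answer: -I*sqrt(35)/1335 ≈ -0.0044315*I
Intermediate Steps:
M = 4 (M = -4 - 2*(-2 - 2) = -4 - 2*(-4) = -4 + 8 = 4)
J = -940
U(T, n) = sqrt(43 + n)
X = -1335 (X = -2275 - 1*(-940) = -2275 + 940 = -1335)
U(S(M), -78)/X = sqrt(43 - 78)/(-1335) = sqrt(-35)*(-1/1335) = (I*sqrt(35))*(-1/1335) = -I*sqrt(35)/1335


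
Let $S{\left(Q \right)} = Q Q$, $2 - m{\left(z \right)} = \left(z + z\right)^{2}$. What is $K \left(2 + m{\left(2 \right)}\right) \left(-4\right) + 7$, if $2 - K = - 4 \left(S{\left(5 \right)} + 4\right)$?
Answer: $5671$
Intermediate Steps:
$m{\left(z \right)} = 2 - 4 z^{2}$ ($m{\left(z \right)} = 2 - \left(z + z\right)^{2} = 2 - \left(2 z\right)^{2} = 2 - 4 z^{2}$)
$S{\left(Q \right)} = Q^{2}$
$K = 118$ ($K = 2 - - 4 \left(5^{2} + 4\right) = 2 - - 4 \left(25 + 4\right) = 2 - \left(-4\right) 29 = 2 - -116 = 2 + 116 = 118$)
$K \left(2 + m{\left(2 \right)}\right) \left(-4\right) + 7 = 118 \left(2 + \left(2 - 4 \cdot 2^{2}\right)\right) \left(-4\right) + 7 = 118 \left(2 + \left(2 - 16\right)\right) \left(-4\right) + 7 = 118 \left(2 - 14\right) \left(-4\right) + 7 = 118 \left(\left(-12\right) \left(-4\right)\right) + 7 = 118 \cdot 48 + 7 = 5664 + 7 = 5671$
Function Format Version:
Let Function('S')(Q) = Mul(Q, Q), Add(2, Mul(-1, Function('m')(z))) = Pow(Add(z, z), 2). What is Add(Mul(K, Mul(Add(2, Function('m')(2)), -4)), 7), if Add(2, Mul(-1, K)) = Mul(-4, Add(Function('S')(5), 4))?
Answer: 5671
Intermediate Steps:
Function('m')(z) = Add(2, Mul(-4, Pow(z, 2))) (Function('m')(z) = Add(2, Mul(-1, Pow(Add(z, z), 2))) = Add(2, Mul(-1, Pow(Mul(2, z), 2))) = Add(2, Mul(-1, Mul(4, Pow(z, 2)))) = Add(2, Mul(-4, Pow(z, 2))))
Function('S')(Q) = Pow(Q, 2)
K = 118 (K = Add(2, Mul(-1, Mul(-4, Add(Pow(5, 2), 4)))) = Add(2, Mul(-1, Mul(-4, Add(25, 4)))) = Add(2, Mul(-1, Mul(-4, 29))) = Add(2, Mul(-1, -116)) = Add(2, 116) = 118)
Add(Mul(K, Mul(Add(2, Function('m')(2)), -4)), 7) = Add(Mul(118, Mul(Add(2, Add(2, Mul(-4, Pow(2, 2)))), -4)), 7) = Add(Mul(118, Mul(Add(2, Add(2, Mul(-4, 4))), -4)), 7) = Add(Mul(118, Mul(Add(2, Add(2, -16)), -4)), 7) = Add(Mul(118, Mul(Add(2, -14), -4)), 7) = Add(Mul(118, Mul(-12, -4)), 7) = Add(Mul(118, 48), 7) = Add(5664, 7) = 5671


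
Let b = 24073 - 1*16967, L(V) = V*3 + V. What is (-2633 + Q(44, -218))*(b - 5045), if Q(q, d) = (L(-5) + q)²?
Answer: -4239477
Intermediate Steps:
L(V) = 4*V (L(V) = 3*V + V = 4*V)
b = 7106 (b = 24073 - 16967 = 7106)
Q(q, d) = (-20 + q)² (Q(q, d) = (4*(-5) + q)² = (-20 + q)²)
(-2633 + Q(44, -218))*(b - 5045) = (-2633 + (-20 + 44)²)*(7106 - 5045) = (-2633 + 24²)*2061 = (-2633 + 576)*2061 = -2057*2061 = -4239477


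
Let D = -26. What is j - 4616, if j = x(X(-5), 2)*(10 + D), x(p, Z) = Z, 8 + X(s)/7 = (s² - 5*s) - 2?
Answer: -4648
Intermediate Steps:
X(s) = -70 - 35*s + 7*s² (X(s) = -56 + 7*((s² - 5*s) - 2) = -56 + 7*(-2 + s² - 5*s) = -56 + (-14 - 35*s + 7*s²) = -70 - 35*s + 7*s²)
j = -32 (j = 2*(10 - 26) = 2*(-16) = -32)
j - 4616 = -32 - 4616 = -4648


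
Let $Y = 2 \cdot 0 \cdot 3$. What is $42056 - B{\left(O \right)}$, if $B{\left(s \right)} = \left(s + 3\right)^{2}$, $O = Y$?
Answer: $42047$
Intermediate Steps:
$Y = 0$ ($Y = 0 \cdot 3 = 0$)
$O = 0$
$B{\left(s \right)} = \left(3 + s\right)^{2}$
$42056 - B{\left(O \right)} = 42056 - \left(3 + 0\right)^{2} = 42056 - 3^{2} = 42056 - 9 = 42047$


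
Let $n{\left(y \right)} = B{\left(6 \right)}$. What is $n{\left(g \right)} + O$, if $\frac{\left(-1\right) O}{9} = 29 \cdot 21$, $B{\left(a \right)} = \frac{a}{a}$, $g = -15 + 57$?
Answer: $-5480$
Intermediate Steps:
$g = 42$
$B{\left(a \right)} = 1$
$O = -5481$ ($O = - 9 \cdot 29 \cdot 21 = \left(-9\right) 609 = -5481$)
$n{\left(y \right)} = 1$
$n{\left(g \right)} + O = 1 - 5481 = -5480$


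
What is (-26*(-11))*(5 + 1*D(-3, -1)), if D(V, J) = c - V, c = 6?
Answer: 4004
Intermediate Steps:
D(V, J) = 6 - V
(-26*(-11))*(5 + 1*D(-3, -1)) = (-26*(-11))*(5 + 1*(6 - 1*(-3))) = 286*(5 + 1*(6 + 3)) = 286*(5 + 1*9) = 286*(5 + 9) = 286*14 = 4004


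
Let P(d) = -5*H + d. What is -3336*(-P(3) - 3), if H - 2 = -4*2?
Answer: 120096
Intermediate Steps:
H = -6 (H = 2 - 4*2 = 2 - 8 = -6)
P(d) = 30 + d (P(d) = -5*(-6) + d = 30 + d)
-3336*(-P(3) - 3) = -3336*(-(30 + 3) - 3) = -3336*(-1*33 - 3) = -3336*(-33 - 3) = -3336*(-36) = 120096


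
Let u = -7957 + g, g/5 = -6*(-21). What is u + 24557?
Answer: 17230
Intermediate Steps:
g = 630 (g = 5*(-6*(-21)) = 5*126 = 630)
u = -7327 (u = -7957 + 630 = -7327)
u + 24557 = -7327 + 24557 = 17230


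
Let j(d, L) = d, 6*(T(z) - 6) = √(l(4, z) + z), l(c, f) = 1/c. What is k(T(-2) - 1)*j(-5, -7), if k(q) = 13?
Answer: -65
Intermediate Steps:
T(z) = 6 + √(¼ + z)/6 (T(z) = 6 + √(1/4 + z)/6 = 6 + √(¼ + z)/6)
k(T(-2) - 1)*j(-5, -7) = 13*(-5) = -65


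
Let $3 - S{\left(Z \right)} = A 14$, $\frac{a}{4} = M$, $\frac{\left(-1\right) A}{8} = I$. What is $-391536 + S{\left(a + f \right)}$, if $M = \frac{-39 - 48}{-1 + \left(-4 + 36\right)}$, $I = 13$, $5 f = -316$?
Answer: $-390077$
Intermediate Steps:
$f = - \frac{316}{5}$ ($f = \frac{1}{5} \left(-316\right) = - \frac{316}{5} \approx -63.2$)
$A = -104$ ($A = \left(-8\right) 13 = -104$)
$M = - \frac{87}{31}$ ($M = - \frac{87}{-1 + 32} = - \frac{87}{31} \approx -2.8064$)
$a = - \frac{348}{31}$ ($a = 4 \left(- \frac{87}{31}\right) = - \frac{348}{31} \approx -11.226$)
$S{\left(Z \right)} = 1459$ ($S{\left(Z \right)} = 3 - \left(-104\right) 14 = 3 - -1456 = 3 + 1456 = 1459$)
$-391536 + S{\left(a + f \right)} = -391536 + 1459 = -390077$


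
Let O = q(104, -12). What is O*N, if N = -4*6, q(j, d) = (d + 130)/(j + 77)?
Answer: -2832/181 ≈ -15.646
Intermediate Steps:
q(j, d) = (130 + d)/(77 + j)
O = 118/181 (O = (130 - 12)/(77 + 104) = 118/181 ≈ 0.65193)
N = -24
O*N = (118/181)*(-24) = -2832/181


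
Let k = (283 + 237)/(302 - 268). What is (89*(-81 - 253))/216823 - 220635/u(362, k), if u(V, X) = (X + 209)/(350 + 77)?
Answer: -115753848638311/275582033 ≈ -4.2003e+5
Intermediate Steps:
k = 260/17 (k = 520/34 = 520*(1/34) = 260/17 ≈ 15.294)
u(V, X) = 209/427 + X/427 (u(V, X) = (209 + X)/427 = (209 + X)*(1/427) = 209/427 + X/427)
(89*(-81 - 253))/216823 - 220635/u(362, k) = (89*(-81 - 253))/216823 - 220635/(209/427 + (1/427)*(260/17)) = (89*(-334))*(1/216823) - 220635/(209/427 + 260/7259) = -29726*1/216823 - 220635/3813/7259 = -29726/216823 - 220635*7259/3813 = -29726/216823 - 533863155/1271 = -115753848638311/275582033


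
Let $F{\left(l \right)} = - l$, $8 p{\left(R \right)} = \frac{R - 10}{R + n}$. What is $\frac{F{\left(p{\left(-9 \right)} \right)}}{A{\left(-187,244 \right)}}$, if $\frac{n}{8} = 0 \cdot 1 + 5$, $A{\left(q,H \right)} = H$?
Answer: $\frac{19}{60512} \approx 0.00031399$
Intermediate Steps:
$n = 40$ ($n = 8 \left(0 \cdot 1 + 5\right) = 8 \left(0 + 5\right) = 8 \cdot 5 = 40$)
$p{\left(R \right)} = \frac{-10 + R}{8 \left(40 + R\right)}$ ($p{\left(R \right)} = \frac{\left(R - 10\right) \frac{1}{R + 40}}{8} = \frac{\left(-10 + R\right) \frac{1}{40 + R}}{8} = \frac{\frac{1}{40 + R} \left(-10 + R\right)}{8} = \frac{-10 + R}{8 \left(40 + R\right)}$)
$\frac{F{\left(p{\left(-9 \right)} \right)}}{A{\left(-187,244 \right)}} = \frac{\left(-1\right) \frac{-10 - 9}{8 \left(40 - 9\right)}}{244} = - \frac{-19}{8 \cdot 31} \cdot \frac{1}{244} = \left(-1\right) \left(- \frac{19}{248}\right) \frac{1}{244} = \frac{19}{248} \cdot \frac{1}{244} = \frac{19}{60512}$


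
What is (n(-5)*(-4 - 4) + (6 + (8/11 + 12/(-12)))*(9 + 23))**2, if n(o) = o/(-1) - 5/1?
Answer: 4064256/121 ≈ 33589.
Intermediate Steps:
n(o) = -5 - o (n(o) = o*(-1) - 5*1 = -o - 5 = -5 - o)
(n(-5)*(-4 - 4) + (6 + (8/11 + 12/(-12)))*(9 + 23))**2 = ((-5 - 1*(-5))*(-4 - 4) + (6 + (8/11 + 12/(-12)))*(9 + 23))**2 = ((-5 + 5)*(-8) + (6 + (8*(1/11) + 12*(-1/12)))*32)**2 = (0*(-8) + (6 + (8/11 - 1))*32)**2 = (0 + (6 - 3/11)*32)**2 = (0 + (63/11)*32)**2 = (0 + 2016/11)**2 = (2016/11)**2 = 4064256/121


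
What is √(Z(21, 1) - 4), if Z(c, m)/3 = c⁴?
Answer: √583439 ≈ 763.83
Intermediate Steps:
Z(c, m) = 3*c⁴
√(Z(21, 1) - 4) = √(3*21⁴ - 4) = √(3*194481 - 4) = √(583443 - 4) = √583439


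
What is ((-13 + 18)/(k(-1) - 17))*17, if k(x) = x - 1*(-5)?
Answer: -85/13 ≈ -6.5385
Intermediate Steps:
k(x) = 5 + x (k(x) = x + 5 = 5 + x)
((-13 + 18)/(k(-1) - 17))*17 = ((-13 + 18)/((5 - 1) - 17))*17 = (5/(4 - 17))*17 = (5/(-13))*17 = (5*(-1/13))*17 = -5/13*17 = -85/13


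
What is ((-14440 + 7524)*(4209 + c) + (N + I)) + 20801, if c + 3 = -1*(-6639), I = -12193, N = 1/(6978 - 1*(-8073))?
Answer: -1128755946011/15051 ≈ -7.4995e+7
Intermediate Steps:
N = 1/15051 (N = 1/(6978 + 8073) = 1/15051 ≈ 6.6441e-5)
c = 6636 (c = -3 - 1*(-6639) = -3 + 6639 = 6636)
((-14440 + 7524)*(4209 + c) + (N + I)) + 20801 = ((-14440 + 7524)*(4209 + 6636) + (1/15051 - 12193)) + 20801 = (-6916*10845 - 183516842/15051) + 20801 = (-75004020 - 183516842/15051) + 20801 = -1129069021862/15051 + 20801 = -1128755946011/15051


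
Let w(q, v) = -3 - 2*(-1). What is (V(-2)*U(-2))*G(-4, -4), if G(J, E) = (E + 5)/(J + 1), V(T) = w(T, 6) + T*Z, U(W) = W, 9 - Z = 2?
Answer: -10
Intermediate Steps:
Z = 7 (Z = 9 - 1*2 = 9 - 2 = 7)
w(q, v) = -1 (w(q, v) = -3 + 2 = -1)
V(T) = -1 + 7*T (V(T) = -1 + T*7 = -1 + 7*T)
G(J, E) = (5 + E)/(1 + J)
(V(-2)*U(-2))*G(-4, -4) = ((-1 + 7*(-2))*(-2))*((5 - 4)/(1 - 4)) = ((-1 - 14)*(-2))*(1/(-3)) = (-15*(-2))*(-⅓*1) = 30*(-⅓) = -10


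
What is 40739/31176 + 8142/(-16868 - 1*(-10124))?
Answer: 871201/8760456 ≈ 0.099447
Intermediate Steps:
40739/31176 + 8142/(-16868 - 1*(-10124)) = 40739*(1/31176) + 8142/(-16868 + 10124) = 40739/31176 + 8142/(-6744) = 40739/31176 + 8142*(-1/6744) = 40739/31176 - 1357/1124 = 871201/8760456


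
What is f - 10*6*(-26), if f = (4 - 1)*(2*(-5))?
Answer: 1530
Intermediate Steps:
f = -30 (f = 3*(-10) = -30)
f - 10*6*(-26) = -30 - 10*6*(-26) = -30 - 60*(-26) = -30 + 1560 = 1530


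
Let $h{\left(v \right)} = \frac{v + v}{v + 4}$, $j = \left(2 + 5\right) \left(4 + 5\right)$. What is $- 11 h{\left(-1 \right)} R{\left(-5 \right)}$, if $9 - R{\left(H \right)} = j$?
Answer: $-396$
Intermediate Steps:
$j = 63$ ($j = 7 \cdot 9 = 63$)
$h{\left(v \right)} = \frac{2 v}{4 + v}$
$R{\left(H \right)} = -54$ ($R{\left(H \right)} = 9 - 63 = -54$)
$- 11 h{\left(-1 \right)} R{\left(-5 \right)} = - 11 \cdot 2 \left(-1\right) \frac{1}{4 - 1} \left(-54\right) = - 11 \cdot 2 \left(-1\right) \frac{1}{3} \left(-54\right) = \left(-11\right) \left(- \frac{2}{3}\right) \left(-54\right) = \frac{22}{3} \left(-54\right) = -396$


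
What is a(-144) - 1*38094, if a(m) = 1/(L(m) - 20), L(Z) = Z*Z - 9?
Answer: -788812457/20707 ≈ -38094.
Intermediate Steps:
L(Z) = -9 + Z² (L(Z) = Z² - 9 = -9 + Z²)
a(m) = 1/(-29 + m²) (a(m) = 1/((-9 + m²) - 20) = 1/(-29 + m²))
a(-144) - 1*38094 = 1/(-29 + (-144)²) - 1*38094 = 1/(-29 + 20736) - 38094 = 1/20707 - 38094 = -788812457/20707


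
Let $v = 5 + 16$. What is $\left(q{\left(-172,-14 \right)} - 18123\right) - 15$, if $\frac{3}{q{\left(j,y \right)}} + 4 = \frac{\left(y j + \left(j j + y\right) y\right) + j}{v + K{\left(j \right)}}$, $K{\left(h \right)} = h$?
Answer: $- \frac{7457256867}{411140} \approx -18138.0$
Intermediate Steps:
$v = 21$
$q{\left(j,y \right)} = \frac{3}{-4 + \frac{j + j y + y \left(y + j^{2}\right)}{21 + j}}$ ($q{\left(j,y \right)} = \frac{3}{-4 + \frac{\left(y j + \left(j j + y\right) y\right) + j}{21 + j}} = \frac{3}{-4 + \frac{\left(j y + \left(j^{2} + y\right) y\right) + j}{21 + j}} = \frac{3}{-4 + \frac{\left(j y + \left(y + j^{2}\right) y\right) + j}{21 + j}} = \frac{3}{-4 + \frac{\left(j y + y \left(y + j^{2}\right)\right) + j}{21 + j}} = \frac{3}{-4 + \frac{j + j y + y \left(y + j^{2}\right)}{21 + j}}$)
$\left(q{\left(-172,-14 \right)} - 18123\right) - 15 = \left(\frac{3 \left(21 - 172\right)}{-84 + \left(-14\right)^{2} - -516 - -2408 - 14 \left(-172\right)^{2}} - 18123\right) - 15 = \left(3 \frac{1}{-84 + 196 + 516 + 2408 - 414176} \left(-151\right) - 18123\right) - 15 = \left(3 \frac{1}{-411140} \left(-151\right) - 18123\right) - 15 = \left(3 \left(- \frac{1}{411140}\right) \left(-151\right) - 18123\right) - 15 = \left(\frac{453}{411140} - 18123\right) - 15 = - \frac{7451089767}{411140} - 15 = - \frac{7457256867}{411140}$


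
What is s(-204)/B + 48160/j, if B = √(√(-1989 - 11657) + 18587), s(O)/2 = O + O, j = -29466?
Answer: -24080/14733 - 816/√(18587 + I*√13646) ≈ -7.6196 + 0.018808*I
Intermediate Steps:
s(O) = 4*O (s(O) = 2*(O + O) = 2*(2*O) = 4*O)
B = √(18587 + I*√13646) (B = √(√(-13646) + 18587) = √(I*√13646 + 18587) = √(18587 + I*√13646) ≈ 136.33 + 0.4284*I)
s(-204)/B + 48160/j = (4*(-204))/(√(18587 + I*√13646)) + 48160/(-29466) = -816/√(18587 + I*√13646) + 48160*(-1/29466) = -816/√(18587 + I*√13646) - 24080/14733 = -24080/14733 - 816/√(18587 + I*√13646)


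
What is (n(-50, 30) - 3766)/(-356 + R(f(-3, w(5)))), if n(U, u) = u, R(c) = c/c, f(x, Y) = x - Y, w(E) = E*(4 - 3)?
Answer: 3736/355 ≈ 10.524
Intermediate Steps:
w(E) = E (w(E) = E*1 = E)
R(c) = 1
(n(-50, 30) - 3766)/(-356 + R(f(-3, w(5)))) = (30 - 3766)/(-356 + 1) = -3736/(-355) = -3736*(-1/355) = 3736/355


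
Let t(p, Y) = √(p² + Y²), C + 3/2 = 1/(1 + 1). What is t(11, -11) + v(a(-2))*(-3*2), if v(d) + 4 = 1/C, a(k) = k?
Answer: 30 + 11*√2 ≈ 45.556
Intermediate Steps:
C = -1 (C = -3/2 + 1/(1 + 1) = -3/2 + 1/2 = -3/2 + ½ = -1)
v(d) = -5 (v(d) = -4 + 1/(-1) = -4 - 1 = -5)
t(p, Y) = √(Y² + p²)
t(11, -11) + v(a(-2))*(-3*2) = √((-11)² + 11²) - (-15)*2 = √(121 + 121) - 5*(-6) = √242 + 30 = 11*√2 + 30 = 30 + 11*√2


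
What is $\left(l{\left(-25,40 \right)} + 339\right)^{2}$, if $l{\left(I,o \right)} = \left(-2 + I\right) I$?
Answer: $1028196$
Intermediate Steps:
$l{\left(I,o \right)} = I \left(-2 + I\right)$
$\left(l{\left(-25,40 \right)} + 339\right)^{2} = \left(- 25 \left(-2 - 25\right) + 339\right)^{2} = \left(\left(-25\right) \left(-27\right) + 339\right)^{2} = \left(675 + 339\right)^{2} = 1014^{2} = 1028196$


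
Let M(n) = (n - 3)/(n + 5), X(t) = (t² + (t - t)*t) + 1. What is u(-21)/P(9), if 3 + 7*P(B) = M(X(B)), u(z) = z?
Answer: 1827/26 ≈ 70.269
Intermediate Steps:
X(t) = 1 + t² (X(t) = (t² + 0*t) + 1 = (t² + 0) + 1 = t² + 1 = 1 + t²)
M(n) = (-3 + n)/(5 + n)
P(B) = -3/7 + (-2 + B²)/(7*(6 + B²)) (P(B) = -3/7 + ((-3 + (1 + B²))/(5 + (1 + B²)))/7 = -3/7 + ((-2 + B²)/(6 + B²))/7 = -3/7 + (-2 + B²)/(7*(6 + B²)))
u(-21)/P(9) = -21*7*(6 + 9²)/(2*(-10 - 1*9²)) = -21*7*(6 + 81)/(2*(-10 - 1*81)) = -21*609/(2*(-10 - 81)) = -21/((2/7)*(1/87)*(-91)) = -21/(-26/87) = -21*(-87/26) = 1827/26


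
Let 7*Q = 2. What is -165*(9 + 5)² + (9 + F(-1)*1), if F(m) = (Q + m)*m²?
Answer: -226322/7 ≈ -32332.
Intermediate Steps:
Q = 2/7 (Q = (⅐)*2 = 2/7 ≈ 0.28571)
F(m) = m²*(2/7 + m) (F(m) = (2/7 + m)*m² = m²*(2/7 + m))
-165*(9 + 5)² + (9 + F(-1)*1) = -165*(9 + 5)² + (9 + ((-1)²*(2/7 - 1))*1) = -165*14² + (9 + (1*(-5/7))*1) = -165*196 + (9 - 5/7*1) = -32340 + (9 - 5/7) = -32340 + 58/7 = -226322/7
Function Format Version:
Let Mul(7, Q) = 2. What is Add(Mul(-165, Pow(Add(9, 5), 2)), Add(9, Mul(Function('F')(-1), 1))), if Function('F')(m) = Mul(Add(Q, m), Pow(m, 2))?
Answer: Rational(-226322, 7) ≈ -32332.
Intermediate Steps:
Q = Rational(2, 7) (Q = Mul(Rational(1, 7), 2) = Rational(2, 7) ≈ 0.28571)
Function('F')(m) = Mul(Pow(m, 2), Add(Rational(2, 7), m)) (Function('F')(m) = Mul(Add(Rational(2, 7), m), Pow(m, 2)) = Mul(Pow(m, 2), Add(Rational(2, 7), m)))
Add(Mul(-165, Pow(Add(9, 5), 2)), Add(9, Mul(Function('F')(-1), 1))) = Add(Mul(-165, Pow(Add(9, 5), 2)), Add(9, Mul(Mul(Pow(-1, 2), Add(Rational(2, 7), -1)), 1))) = Add(Mul(-165, Pow(14, 2)), Add(9, Mul(Mul(1, Rational(-5, 7)), 1))) = Add(Mul(-165, 196), Add(9, Mul(Rational(-5, 7), 1))) = Add(-32340, Add(9, Rational(-5, 7))) = Add(-32340, Rational(58, 7)) = Rational(-226322, 7)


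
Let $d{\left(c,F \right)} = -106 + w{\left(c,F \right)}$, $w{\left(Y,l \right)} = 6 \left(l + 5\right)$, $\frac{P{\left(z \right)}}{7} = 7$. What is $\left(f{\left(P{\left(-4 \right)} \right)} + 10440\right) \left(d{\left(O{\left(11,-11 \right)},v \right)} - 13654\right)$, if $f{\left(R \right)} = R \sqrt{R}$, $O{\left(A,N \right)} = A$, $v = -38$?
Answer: $-150509114$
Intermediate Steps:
$P{\left(z \right)} = 49$ ($P{\left(z \right)} = 7 \cdot 7 = 49$)
$w{\left(Y,l \right)} = 30 + 6 l$ ($w{\left(Y,l \right)} = 6 \left(5 + l\right) = 30 + 6 l$)
$d{\left(c,F \right)} = -76 + 6 F$ ($d{\left(c,F \right)} = -106 + \left(30 + 6 F\right) = -76 + 6 F$)
$f{\left(R \right)} = R^{\frac{3}{2}}$
$\left(f{\left(P{\left(-4 \right)} \right)} + 10440\right) \left(d{\left(O{\left(11,-11 \right)},v \right)} - 13654\right) = \left(49^{\frac{3}{2}} + 10440\right) \left(\left(-76 + 6 \left(-38\right)\right) - 13654\right) = \left(343 + 10440\right) \left(\left(-76 - 228\right) - 13654\right) = 10783 \left(-304 - 13654\right) = 10783 \left(-13958\right) = -150509114$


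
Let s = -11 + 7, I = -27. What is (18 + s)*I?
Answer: -378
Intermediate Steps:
s = -4
(18 + s)*I = (18 - 4)*(-27) = 14*(-27) = -378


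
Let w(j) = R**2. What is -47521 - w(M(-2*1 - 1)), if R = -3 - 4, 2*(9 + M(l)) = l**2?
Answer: -47570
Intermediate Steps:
M(l) = -9 + l**2/2
R = -7
w(j) = 49 (w(j) = (-7)**2 = 49)
-47521 - w(M(-2*1 - 1)) = -47521 - 1*49 = -47521 - 49 = -47570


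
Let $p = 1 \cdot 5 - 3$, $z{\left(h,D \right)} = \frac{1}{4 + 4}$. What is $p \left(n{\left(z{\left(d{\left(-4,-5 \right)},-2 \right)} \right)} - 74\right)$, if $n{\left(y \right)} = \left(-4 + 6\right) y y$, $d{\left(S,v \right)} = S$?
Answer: $- \frac{2367}{16} \approx -147.94$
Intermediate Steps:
$z{\left(h,D \right)} = \frac{1}{8}$
$n{\left(y \right)} = 2 y^{2}$ ($n{\left(y \right)} = 2 y y = 2 y^{2}$)
$p = 2$ ($p = 5 - 3 = 2$)
$p \left(n{\left(z{\left(d{\left(-4,-5 \right)},-2 \right)} \right)} - 74\right) = 2 \left(\frac{2}{64} - 74\right) = 2 \left(2 \cdot \frac{1}{64} - 74\right) = 2 \left(\frac{1}{32} - 74\right) = 2 \left(- \frac{2367}{32}\right) = - \frac{2367}{16}$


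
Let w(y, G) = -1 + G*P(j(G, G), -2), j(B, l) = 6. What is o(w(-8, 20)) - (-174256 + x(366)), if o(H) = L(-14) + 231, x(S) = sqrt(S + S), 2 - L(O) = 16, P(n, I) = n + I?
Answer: 174473 - 2*sqrt(183) ≈ 1.7445e+5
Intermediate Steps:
P(n, I) = I + n
L(O) = -14 (L(O) = 2 - 1*16 = 2 - 16 = -14)
x(S) = sqrt(2)*sqrt(S) (x(S) = sqrt(2*S) = sqrt(2)*sqrt(S))
w(y, G) = -1 + 4*G (w(y, G) = -1 + G*(-2 + 6) = -1 + G*4 = -1 + 4*G)
o(H) = 217 (o(H) = -14 + 231 = 217)
o(w(-8, 20)) - (-174256 + x(366)) = 217 - (-174256 + sqrt(2)*sqrt(366)) = 217 - (-174256 + 2*sqrt(183)) = 217 + (174256 - 2*sqrt(183)) = 174473 - 2*sqrt(183)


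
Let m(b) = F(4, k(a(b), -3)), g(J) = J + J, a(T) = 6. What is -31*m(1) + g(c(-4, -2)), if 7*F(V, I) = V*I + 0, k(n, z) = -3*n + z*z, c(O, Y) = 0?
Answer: 1116/7 ≈ 159.43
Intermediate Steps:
g(J) = 2*J
k(n, z) = z**2 - 3*n (k(n, z) = -3*n + z**2 = z**2 - 3*n)
F(V, I) = I*V/7 (F(V, I) = (V*I + 0)/7 = (I*V + 0)/7 = (I*V)/7 = I*V/7)
m(b) = -36/7 (m(b) = (1/7)*((-3)**2 - 3*6)*4 = (1/7)*(9 - 18)*4 = (1/7)*(-9)*4 = -36/7)
-31*m(1) + g(c(-4, -2)) = -31*(-36/7) + 2*0 = 1116/7 + 0 = 1116/7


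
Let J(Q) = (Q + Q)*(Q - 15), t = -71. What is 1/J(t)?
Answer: 1/12212 ≈ 8.1887e-5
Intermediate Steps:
J(Q) = 2*Q*(-15 + Q) (J(Q) = (2*Q)*(-15 + Q) = 2*Q*(-15 + Q))
1/J(t) = 1/(2*(-71)*(-15 - 71)) = 1/(2*(-71)*(-86)) = 1/12212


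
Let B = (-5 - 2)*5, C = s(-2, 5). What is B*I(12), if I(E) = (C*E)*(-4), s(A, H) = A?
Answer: -3360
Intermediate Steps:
C = -2
I(E) = 8*E (I(E) = -2*E*(-4) = 8*E)
B = -35 (B = -7*5 = -35)
B*I(12) = -280*12 = -35*96 = -3360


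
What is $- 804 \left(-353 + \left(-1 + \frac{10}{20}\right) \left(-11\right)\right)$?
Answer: $279390$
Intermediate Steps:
$- 804 \left(-353 + \left(-1 + \frac{10}{20}\right) \left(-11\right)\right) = - 804 \left(-353 + \left(-1 + 10 \cdot \frac{1}{20}\right) \left(-11\right)\right) = - 804 \left(-353 + \left(-1 + \frac{1}{2}\right) \left(-11\right)\right) = - 804 \left(-353 - - \frac{11}{2}\right) = - 804 \left(-353 + \frac{11}{2}\right) = \left(-804\right) \left(- \frac{695}{2}\right) = 279390$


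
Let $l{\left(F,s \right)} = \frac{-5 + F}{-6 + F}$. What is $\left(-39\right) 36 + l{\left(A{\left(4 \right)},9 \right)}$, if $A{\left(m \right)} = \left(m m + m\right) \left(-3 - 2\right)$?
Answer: $- \frac{148719}{106} \approx -1403.0$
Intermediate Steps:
$A{\left(m \right)} = - 5 m - 5 m^{2}$ ($A{\left(m \right)} = \left(m^{2} + m\right) \left(-5\right) = \left(m + m^{2}\right) \left(-5\right) = - 5 m - 5 m^{2}$)
$l{\left(F,s \right)} = \frac{-5 + F}{-6 + F}$
$\left(-39\right) 36 + l{\left(A{\left(4 \right)},9 \right)} = \left(-39\right) 36 + \frac{-5 - 20 \left(1 + 4\right)}{-6 - 20 \left(1 + 4\right)} = -1404 + \frac{-5 - 20 \cdot 5}{-6 - 20 \cdot 5} = -1404 + \frac{-5 - 100}{-6 - 100} = -1404 + \frac{1}{-106} \left(-105\right) = -1404 - - \frac{105}{106} = -1404 + \frac{105}{106} = - \frac{148719}{106}$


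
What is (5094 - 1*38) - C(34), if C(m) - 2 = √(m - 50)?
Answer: 5054 - 4*I ≈ 5054.0 - 4.0*I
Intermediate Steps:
C(m) = 2 + √(-50 + m) (C(m) = 2 + √(m - 50) = 2 + √(-50 + m))
(5094 - 1*38) - C(34) = (5094 - 1*38) - (2 + √(-50 + 34)) = (5094 - 38) - (2 + √(-16)) = 5056 - (2 + 4*I) = 5056 + (-2 - 4*I) = 5054 - 4*I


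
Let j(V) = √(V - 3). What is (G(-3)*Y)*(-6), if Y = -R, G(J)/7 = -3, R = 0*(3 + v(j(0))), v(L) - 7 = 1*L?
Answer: 0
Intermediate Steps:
j(V) = √(-3 + V)
v(L) = 7 + L (v(L) = 7 + 1*L = 7 + L)
R = 0 (R = 0*(3 + (7 + √(-3 + 0))) = 0*(3 + (7 + √(-3))) = 0*(3 + (7 + I*√3)) = 0*(10 + I*√3) = 0)
G(J) = -21 (G(J) = 7*(-3) = -21)
Y = 0 (Y = -1*0 = 0)
(G(-3)*Y)*(-6) = -21*0*(-6) = 0*(-6) = 0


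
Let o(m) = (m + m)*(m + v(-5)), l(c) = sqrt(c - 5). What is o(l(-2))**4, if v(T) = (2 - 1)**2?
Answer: 6272 - 18816*I*sqrt(7) ≈ 6272.0 - 49782.0*I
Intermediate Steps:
v(T) = 1 (v(T) = 1**2 = 1)
l(c) = sqrt(-5 + c)
o(m) = 2*m*(1 + m) (o(m) = (m + m)*(m + 1) = (2*m)*(1 + m) = 2*m*(1 + m))
o(l(-2))**4 = (2*sqrt(-5 - 2)*(1 + sqrt(-5 - 2)))**4 = (2*sqrt(-7)*(1 + sqrt(-7)))**4 = (2*(I*sqrt(7))*(1 + I*sqrt(7)))**4 = (2*I*sqrt(7)*(1 + I*sqrt(7)))**4 = 784*(1 + I*sqrt(7))**4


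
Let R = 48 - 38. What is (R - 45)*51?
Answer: -1785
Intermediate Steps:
R = 10
(R - 45)*51 = (10 - 45)*51 = -35*51 = -1785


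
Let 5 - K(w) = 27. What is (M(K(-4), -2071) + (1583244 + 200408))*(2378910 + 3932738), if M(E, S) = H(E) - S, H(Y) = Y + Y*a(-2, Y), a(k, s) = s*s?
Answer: 11203509717344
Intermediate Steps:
K(w) = -22 (K(w) = 5 - 1*27 = 5 - 27 = -22)
a(k, s) = s**2
H(Y) = Y + Y**3 (H(Y) = Y + Y*Y**2 = Y + Y**3)
M(E, S) = E + E**3 - S (M(E, S) = (E + E**3) - S = E + E**3 - S)
(M(K(-4), -2071) + (1583244 + 200408))*(2378910 + 3932738) = ((-22 + (-22)**3 - 1*(-2071)) + (1583244 + 200408))*(2378910 + 3932738) = ((-22 - 10648 + 2071) + 1783652)*6311648 = (-8599 + 1783652)*6311648 = 1775053*6311648 = 11203509717344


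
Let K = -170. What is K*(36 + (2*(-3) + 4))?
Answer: -5780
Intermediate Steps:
K*(36 + (2*(-3) + 4)) = -170*(36 + (2*(-3) + 4)) = -170*(36 + (-6 + 4)) = -170*(36 - 2) = -170*34 = -5780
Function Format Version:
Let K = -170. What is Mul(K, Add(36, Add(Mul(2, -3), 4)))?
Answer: -5780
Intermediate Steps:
Mul(K, Add(36, Add(Mul(2, -3), 4))) = Mul(-170, Add(36, Add(Mul(2, -3), 4))) = Mul(-170, Add(36, Add(-6, 4))) = Mul(-170, Add(36, -2)) = Mul(-170, 34) = -5780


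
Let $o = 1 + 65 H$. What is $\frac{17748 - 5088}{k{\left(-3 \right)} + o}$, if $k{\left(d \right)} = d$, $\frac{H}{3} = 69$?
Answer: $\frac{12660}{13453} \approx 0.94105$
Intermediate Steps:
$H = 207$ ($H = 3 \cdot 69 = 207$)
$o = 13456$ ($o = 1 + 65 \cdot 207 = 1 + 13455 = 13456$)
$\frac{17748 - 5088}{k{\left(-3 \right)} + o} = \frac{17748 - 5088}{-3 + 13456} = \frac{12660}{13453}$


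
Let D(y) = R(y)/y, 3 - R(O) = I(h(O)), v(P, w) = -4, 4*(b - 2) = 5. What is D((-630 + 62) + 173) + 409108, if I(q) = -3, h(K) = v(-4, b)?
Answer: 161597654/395 ≈ 4.0911e+5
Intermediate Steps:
b = 13/4 (b = 2 + (¼)*5 = 2 + 5/4 = 13/4 ≈ 3.2500)
h(K) = -4
R(O) = 6 (R(O) = 3 - 1*(-3) = 3 + 3 = 6)
D(y) = 6/y
D((-630 + 62) + 173) + 409108 = 6/((-630 + 62) + 173) + 409108 = 6/(-568 + 173) + 409108 = 6/(-395) + 409108 = 6*(-1/395) + 409108 = -6/395 + 409108 = 161597654/395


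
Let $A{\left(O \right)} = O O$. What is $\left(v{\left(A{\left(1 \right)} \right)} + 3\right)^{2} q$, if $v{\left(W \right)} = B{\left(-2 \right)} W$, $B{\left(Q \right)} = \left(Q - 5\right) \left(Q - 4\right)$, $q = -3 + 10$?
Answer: $14175$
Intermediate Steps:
$q = 7$
$A{\left(O \right)} = O^{2}$
$B{\left(Q \right)} = \left(-5 + Q\right) \left(-4 + Q\right)$
$v{\left(W \right)} = 42 W$ ($v{\left(W \right)} = \left(20 + \left(-2\right)^{2} - -18\right) W = \left(20 + 4 + 18\right) W = 42 W$)
$\left(v{\left(A{\left(1 \right)} \right)} + 3\right)^{2} q = \left(42 \cdot 1^{2} + 3\right)^{2} \cdot 7 = \left(42 \cdot 1 + 3\right)^{2} \cdot 7 = \left(42 + 3\right)^{2} \cdot 7 = 45^{2} \cdot 7 = 2025 \cdot 7 = 14175$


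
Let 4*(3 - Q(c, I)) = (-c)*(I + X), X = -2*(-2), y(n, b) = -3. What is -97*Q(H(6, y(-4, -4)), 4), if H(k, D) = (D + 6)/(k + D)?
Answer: -485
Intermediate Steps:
H(k, D) = (6 + D)/(D + k)
X = 4
Q(c, I) = 3 + c*(4 + I)/4 (Q(c, I) = 3 - (-c)*(I + 4)/4 = 3 - (-c)*(4 + I)/4 = 3 - (-1)*c*(4 + I)/4 = 3 + c*(4 + I)/4)
-97*Q(H(6, y(-4, -4)), 4) = -97*(3 + (6 - 3)/(-3 + 6) + (1/4)*4*((6 - 3)/(-3 + 6))) = -97*(3 + 3/3 + (1/4)*4*(3/3)) = -97*(3 + (1/3)*3 + (1/4)*4*((1/3)*3)) = -97*(3 + 1 + (1/4)*4*1) = -97*(3 + 1 + 1) = -97*5 = -485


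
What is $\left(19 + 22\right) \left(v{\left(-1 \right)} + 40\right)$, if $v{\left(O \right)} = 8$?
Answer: $1968$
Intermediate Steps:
$\left(19 + 22\right) \left(v{\left(-1 \right)} + 40\right) = \left(19 + 22\right) \left(8 + 40\right) = 41 \cdot 48 = 1968$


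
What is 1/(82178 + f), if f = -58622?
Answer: 1/23556 ≈ 4.2452e-5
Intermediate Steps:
1/(82178 + f) = 1/(82178 - 58622) = 1/23556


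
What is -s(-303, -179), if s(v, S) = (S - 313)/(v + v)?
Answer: -82/101 ≈ -0.81188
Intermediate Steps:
s(v, S) = (-313 + S)/(2*v) (s(v, S) = (-313 + S)/((2*v)) = (-313 + S)*(1/(2*v)) = (-313 + S)/(2*v))
-s(-303, -179) = -(-313 - 179)/(2*(-303)) = -(-1)*(-492)/(2*303) = -1*82/101 = -82/101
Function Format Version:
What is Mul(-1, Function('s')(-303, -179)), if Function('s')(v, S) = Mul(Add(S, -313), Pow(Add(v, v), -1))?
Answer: Rational(-82, 101) ≈ -0.81188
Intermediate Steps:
Function('s')(v, S) = Mul(Rational(1, 2), Pow(v, -1), Add(-313, S)) (Function('s')(v, S) = Mul(Add(-313, S), Pow(Mul(2, v), -1)) = Mul(Add(-313, S), Mul(Rational(1, 2), Pow(v, -1))) = Mul(Rational(1, 2), Pow(v, -1), Add(-313, S)))
Mul(-1, Function('s')(-303, -179)) = Mul(-1, Mul(Rational(1, 2), Pow(-303, -1), Add(-313, -179))) = Mul(-1, Mul(Rational(1, 2), Rational(-1, 303), -492)) = Mul(-1, Rational(82, 101)) = Rational(-82, 101)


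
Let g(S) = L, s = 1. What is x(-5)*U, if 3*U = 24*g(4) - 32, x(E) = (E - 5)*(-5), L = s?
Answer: -400/3 ≈ -133.33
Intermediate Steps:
L = 1
g(S) = 1
x(E) = 25 - 5*E (x(E) = (-5 + E)*(-5) = 25 - 5*E)
U = -8/3 (U = (24*1 - 32)/3 = (24 - 32)/3 = (⅓)*(-8) = -8/3 ≈ -2.6667)
x(-5)*U = (25 - 5*(-5))*(-8/3) = (25 + 25)*(-8/3) = 50*(-8/3) = -400/3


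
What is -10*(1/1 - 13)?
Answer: 120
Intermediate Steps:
-10*(1/1 - 13) = -10*(1 - 13) = -10*(-12) = 120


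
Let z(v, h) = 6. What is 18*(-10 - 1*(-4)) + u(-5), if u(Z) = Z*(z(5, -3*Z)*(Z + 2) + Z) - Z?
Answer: 12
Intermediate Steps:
u(Z) = -Z + Z*(12 + 7*Z) (u(Z) = Z*(6*(Z + 2) + Z) - Z = Z*(6*(2 + Z) + Z) - Z = Z*((12 + 6*Z) + Z) - Z = Z*(12 + 7*Z) - Z = -Z + Z*(12 + 7*Z))
18*(-10 - 1*(-4)) + u(-5) = 18*(-10 - 1*(-4)) - 5*(11 + 7*(-5)) = 18*(-10 + 4) - 5*(11 - 35) = 18*(-6) - 5*(-24) = -108 + 120 = 12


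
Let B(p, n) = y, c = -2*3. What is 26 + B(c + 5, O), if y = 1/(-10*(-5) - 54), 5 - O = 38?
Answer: 103/4 ≈ 25.750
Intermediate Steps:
c = -6
O = -33 (O = 5 - 1*38 = 5 - 38 = -33)
y = -1/4 (y = 1/(50 - 54) = 1/(-4) = -1/4 ≈ -0.25000)
B(p, n) = -1/4
26 + B(c + 5, O) = 26 - 1/4 = 103/4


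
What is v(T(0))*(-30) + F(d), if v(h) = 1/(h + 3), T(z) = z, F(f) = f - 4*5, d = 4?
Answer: -26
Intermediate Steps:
F(f) = -20 + f (F(f) = f - 1*20 = f - 20 = -20 + f)
v(h) = 1/(3 + h)
v(T(0))*(-30) + F(d) = -30/(3 + 0) + (-20 + 4) = -30/3 - 16 = (1/3)*(-30) - 16 = -10 - 16 = -26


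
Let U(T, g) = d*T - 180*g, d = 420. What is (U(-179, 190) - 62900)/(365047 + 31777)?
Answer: -21535/49603 ≈ -0.43415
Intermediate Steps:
U(T, g) = -180*g + 420*T (U(T, g) = 420*T - 180*g = -180*g + 420*T)
(U(-179, 190) - 62900)/(365047 + 31777) = ((-180*190 + 420*(-179)) - 62900)/(365047 + 31777) = ((-34200 - 75180) - 62900)/396824 = (-109380 - 62900)*(1/396824) = -172280*1/396824 = -21535/49603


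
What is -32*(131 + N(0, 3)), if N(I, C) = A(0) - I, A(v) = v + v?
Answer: -4192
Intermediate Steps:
A(v) = 2*v
N(I, C) = -I (N(I, C) = 2*0 - I = 0 - I = -I)
-32*(131 + N(0, 3)) = -32*(131 - 1*0) = -32*(131 + 0) = -32*131 = -4192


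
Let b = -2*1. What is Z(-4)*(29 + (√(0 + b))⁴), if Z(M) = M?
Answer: -132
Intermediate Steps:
b = -2
Z(-4)*(29 + (√(0 + b))⁴) = -4*(29 + (√(0 - 2))⁴) = -4*(29 + (√(-2))⁴) = -4*(29 + (I*√2)⁴) = -4*(29 + 4) = -4*33 = -132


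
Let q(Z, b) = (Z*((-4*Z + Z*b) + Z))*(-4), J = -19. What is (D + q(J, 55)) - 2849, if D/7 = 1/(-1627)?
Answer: -126803506/1627 ≈ -77937.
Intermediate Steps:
q(Z, b) = -4*Z*(-3*Z + Z*b) (q(Z, b) = (Z*(-3*Z + Z*b))*(-4) = -4*Z*(-3*Z + Z*b))
D = -7/1627 (D = 7/(-1627) = 7*(-1/1627) = -7/1627 ≈ -0.0043024)
(D + q(J, 55)) - 2849 = (-7/1627 + 4*(-19)**2*(3 - 1*55)) - 2849 = (-7/1627 + 4*361*(3 - 55)) - 2849 = (-7/1627 + 4*361*(-52)) - 2849 = (-7/1627 - 75088) - 2849 = -122168183/1627 - 2849 = -126803506/1627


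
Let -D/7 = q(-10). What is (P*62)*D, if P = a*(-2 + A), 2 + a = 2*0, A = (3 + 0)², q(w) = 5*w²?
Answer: 3038000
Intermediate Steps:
D = -3500 (D = -35*(-10)² = -35*100 = -7*500 = -3500)
A = 9 (A = 3² = 9)
a = -2 (a = -2 + 2*0 = -2 + 0 = -2)
P = -14 (P = -2*(-2 + 9) = -2*7 = -14)
(P*62)*D = -14*62*(-3500) = -868*(-3500) = 3038000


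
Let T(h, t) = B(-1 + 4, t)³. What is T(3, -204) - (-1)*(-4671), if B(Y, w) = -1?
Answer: -4672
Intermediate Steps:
T(h, t) = -1 (T(h, t) = (-1)³ = -1)
T(3, -204) - (-1)*(-4671) = -1 - (-1)*(-4671) = -1 - 1*4671 = -1 - 4671 = -4672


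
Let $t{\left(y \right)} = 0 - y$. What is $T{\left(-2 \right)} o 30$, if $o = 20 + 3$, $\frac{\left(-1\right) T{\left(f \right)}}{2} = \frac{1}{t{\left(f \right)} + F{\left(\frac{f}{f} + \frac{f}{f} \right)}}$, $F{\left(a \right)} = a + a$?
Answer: $-230$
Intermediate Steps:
$t{\left(y \right)} = - y$
$F{\left(a \right)} = 2 a$
$T{\left(f \right)} = - \frac{2}{4 - f}$ ($T{\left(f \right)} = - \frac{2}{- f + 2 \left(\frac{f}{f} + \frac{f}{f}\right)} = - \frac{2}{- f + 2 \left(1 + 1\right)} = - \frac{2}{- f + 2 \cdot 2} = - \frac{2}{- f + 4} = - \frac{2}{4 - f}$)
$o = 23$
$T{\left(-2 \right)} o 30 = \frac{2}{-4 - 2} \cdot 23 \cdot 30 = \frac{2}{-6} \cdot 23 \cdot 30 = 2 \left(- \frac{1}{6}\right) 23 \cdot 30 = \left(- \frac{1}{3}\right) 23 \cdot 30 = \left(- \frac{23}{3}\right) 30 = -230$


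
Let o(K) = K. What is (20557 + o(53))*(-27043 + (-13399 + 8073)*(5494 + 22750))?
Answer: -3100869038070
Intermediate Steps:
(20557 + o(53))*(-27043 + (-13399 + 8073)*(5494 + 22750)) = (20557 + 53)*(-27043 + (-13399 + 8073)*(5494 + 22750)) = 20610*(-27043 - 5326*28244) = 20610*(-27043 - 150427544) = 20610*(-150454587) = -3100869038070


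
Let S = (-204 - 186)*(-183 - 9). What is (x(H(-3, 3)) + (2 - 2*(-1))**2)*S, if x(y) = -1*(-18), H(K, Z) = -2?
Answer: 2545920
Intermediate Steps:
S = 74880 (S = -390*(-192) = 74880)
x(y) = 18
(x(H(-3, 3)) + (2 - 2*(-1))**2)*S = (18 + (2 - 2*(-1))**2)*74880 = (18 + (2 + 2)**2)*74880 = (18 + 4**2)*74880 = (18 + 16)*74880 = 34*74880 = 2545920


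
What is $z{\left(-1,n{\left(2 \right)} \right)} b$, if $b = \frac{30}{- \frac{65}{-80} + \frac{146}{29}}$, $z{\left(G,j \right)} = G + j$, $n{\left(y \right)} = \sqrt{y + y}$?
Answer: $\frac{13920}{2713} \approx 5.1309$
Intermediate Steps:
$n{\left(y \right)} = \sqrt{2} \sqrt{y}$ ($n{\left(y \right)} = \sqrt{2 y} = \sqrt{2} \sqrt{y}$)
$b = \frac{13920}{2713}$ ($b = \frac{30}{\left(-65\right) \left(- \frac{1}{80}\right) + 146 \cdot \frac{1}{29}} = \frac{30}{\frac{13}{16} + \frac{146}{29}} = \frac{30}{\frac{2713}{464}} = 30 \cdot \frac{464}{2713} = \frac{13920}{2713} \approx 5.1309$)
$z{\left(-1,n{\left(2 \right)} \right)} b = \left(-1 + \sqrt{2} \sqrt{2}\right) \frac{13920}{2713} = \left(-1 + 2\right) \frac{13920}{2713} = 1 \cdot \frac{13920}{2713} = \frac{13920}{2713}$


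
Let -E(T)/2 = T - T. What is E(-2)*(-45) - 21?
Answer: -21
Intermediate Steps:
E(T) = 0 (E(T) = -2*(T - T) = -2*0 = 0)
E(-2)*(-45) - 21 = 0*(-45) - 21 = 0 - 21 = -21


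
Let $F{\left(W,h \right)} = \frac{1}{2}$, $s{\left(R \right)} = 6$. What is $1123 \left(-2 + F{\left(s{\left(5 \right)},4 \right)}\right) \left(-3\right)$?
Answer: $\frac{10107}{2} \approx 5053.5$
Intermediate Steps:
$F{\left(W,h \right)} = \frac{1}{2}$
$1123 \left(-2 + F{\left(s{\left(5 \right)},4 \right)}\right) \left(-3\right) = 1123 \left(-2 + \frac{1}{2}\right) \left(-3\right) = 1123 \left(\left(- \frac{3}{2}\right) \left(-3\right)\right) = 1123 \cdot \frac{9}{2} = \frac{10107}{2}$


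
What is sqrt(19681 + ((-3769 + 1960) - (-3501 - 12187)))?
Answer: 2*sqrt(8390) ≈ 183.19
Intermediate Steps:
sqrt(19681 + ((-3769 + 1960) - (-3501 - 12187))) = sqrt(19681 + (-1809 - 1*(-15688))) = sqrt(19681 + (-1809 + 15688)) = sqrt(19681 + 13879) = sqrt(33560) = 2*sqrt(8390)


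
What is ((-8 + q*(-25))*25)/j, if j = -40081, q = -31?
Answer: -19175/40081 ≈ -0.47841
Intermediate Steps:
((-8 + q*(-25))*25)/j = ((-8 - 31*(-25))*25)/(-40081) = ((-8 + 775)*25)*(-1/40081) = (767*25)*(-1/40081) = 19175*(-1/40081) = -19175/40081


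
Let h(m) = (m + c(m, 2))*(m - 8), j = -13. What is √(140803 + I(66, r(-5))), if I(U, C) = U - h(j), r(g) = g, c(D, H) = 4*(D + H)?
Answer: 2*√34918 ≈ 373.73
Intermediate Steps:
c(D, H) = 4*D + 4*H
h(m) = (-8 + m)*(8 + 5*m) (h(m) = (m + (4*m + 4*2))*(m - 8) = (m + (4*m + 8))*(-8 + m) = (m + (8 + 4*m))*(-8 + m) = (8 + 5*m)*(-8 + m) = (-8 + m)*(8 + 5*m))
I(U, C) = -1197 + U (I(U, C) = U - (-64 - 32*(-13) + 5*(-13)²) = U - (-64 + 416 + 5*169) = U - (-64 + 416 + 845) = U - 1*1197 = U - 1197 = -1197 + U)
√(140803 + I(66, r(-5))) = √(140803 + (-1197 + 66)) = √(140803 - 1131) = √139672 = 2*√34918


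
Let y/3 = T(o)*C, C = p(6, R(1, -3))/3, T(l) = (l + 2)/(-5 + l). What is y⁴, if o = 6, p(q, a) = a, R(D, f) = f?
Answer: 331776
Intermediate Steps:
T(l) = (2 + l)/(-5 + l)
C = -1 (C = -3/3 = -3*⅓ = -1)
y = -24 (y = 3*(((2 + 6)/(-5 + 6))*(-1)) = 3*((8/1)*(-1)) = 3*((1*8)*(-1)) = 3*(8*(-1)) = 3*(-8) = -24)
y⁴ = (-24)⁴ = 331776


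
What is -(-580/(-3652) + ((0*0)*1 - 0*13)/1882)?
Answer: -145/913 ≈ -0.15882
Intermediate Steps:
-(-580/(-3652) + ((0*0)*1 - 0*13)/1882) = -(-580*(-1/3652) + (0*1 - 22*0)*(1/1882)) = -(145/913 + (0 + 0)*(1/1882)) = -(145/913 + 0*(1/1882)) = -(145/913 + 0) = -1*145/913 = -145/913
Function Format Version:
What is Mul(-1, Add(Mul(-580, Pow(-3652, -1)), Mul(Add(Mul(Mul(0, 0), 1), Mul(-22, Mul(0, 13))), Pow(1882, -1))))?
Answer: Rational(-145, 913) ≈ -0.15882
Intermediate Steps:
Mul(-1, Add(Mul(-580, Pow(-3652, -1)), Mul(Add(Mul(Mul(0, 0), 1), Mul(-22, Mul(0, 13))), Pow(1882, -1)))) = Mul(-1, Add(Mul(-580, Rational(-1, 3652)), Mul(Add(Mul(0, 1), Mul(-22, 0)), Rational(1, 1882)))) = Mul(-1, Add(Rational(145, 913), Mul(Add(0, 0), Rational(1, 1882)))) = Mul(-1, Add(Rational(145, 913), Mul(0, Rational(1, 1882)))) = Mul(-1, Add(Rational(145, 913), 0)) = Mul(-1, Rational(145, 913)) = Rational(-145, 913)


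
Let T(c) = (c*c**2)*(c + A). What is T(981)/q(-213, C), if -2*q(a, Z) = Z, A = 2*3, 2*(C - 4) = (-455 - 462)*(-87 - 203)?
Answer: -621202100778/44323 ≈ -1.4015e+7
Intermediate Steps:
C = 132969 (C = 4 + ((-455 - 462)*(-87 - 203))/2 = 4 + (-917*(-290))/2 = 4 + (1/2)*265930 = 4 + 132965 = 132969)
A = 6
q(a, Z) = -Z/2
T(c) = c**3*(6 + c) (T(c) = (c*c**2)*(c + 6) = c**3*(6 + c))
T(981)/q(-213, C) = (981**3*(6 + 981))/((-1/2*132969)) = (944076141*987)/(-132969/2) = 931803151167*(-2/132969) = -621202100778/44323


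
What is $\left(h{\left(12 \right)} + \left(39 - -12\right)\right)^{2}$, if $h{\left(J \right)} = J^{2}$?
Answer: $38025$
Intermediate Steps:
$\left(h{\left(12 \right)} + \left(39 - -12\right)\right)^{2} = \left(12^{2} + \left(39 - -12\right)\right)^{2} = \left(144 + \left(39 + 12\right)\right)^{2} = \left(144 + 51\right)^{2} = 195^{2} = 38025$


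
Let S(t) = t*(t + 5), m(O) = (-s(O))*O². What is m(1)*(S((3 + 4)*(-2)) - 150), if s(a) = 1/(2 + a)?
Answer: 8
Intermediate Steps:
m(O) = -O²/(2 + O) (m(O) = (-1/(2 + O))*O² = -O²/(2 + O))
S(t) = t*(5 + t)
m(1)*(S((3 + 4)*(-2)) - 150) = (-1*1²/(2 + 1))*(((3 + 4)*(-2))*(5 + (3 + 4)*(-2)) - 150) = (-1*1/3)*((7*(-2))*(5 + 7*(-2)) - 150) = (-1*1*⅓)*(-14*(5 - 14) - 150) = -(-14*(-9) - 150)/3 = -(126 - 150)/3 = -⅓*(-24) = 8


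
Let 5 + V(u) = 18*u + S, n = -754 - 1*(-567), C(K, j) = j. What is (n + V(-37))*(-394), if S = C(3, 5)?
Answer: 336082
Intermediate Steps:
n = -187 (n = -754 + 567 = -187)
S = 5
V(u) = 18*u (V(u) = -5 + (18*u + 5) = -5 + (5 + 18*u) = 18*u)
(n + V(-37))*(-394) = (-187 + 18*(-37))*(-394) = (-187 - 666)*(-394) = -853*(-394) = 336082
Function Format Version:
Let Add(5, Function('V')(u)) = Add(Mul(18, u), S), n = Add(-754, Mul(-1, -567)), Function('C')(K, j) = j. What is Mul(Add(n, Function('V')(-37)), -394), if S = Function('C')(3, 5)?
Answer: 336082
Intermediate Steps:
n = -187 (n = Add(-754, 567) = -187)
S = 5
Function('V')(u) = Mul(18, u) (Function('V')(u) = Add(-5, Add(Mul(18, u), 5)) = Add(-5, Add(5, Mul(18, u))) = Mul(18, u))
Mul(Add(n, Function('V')(-37)), -394) = Mul(Add(-187, Mul(18, -37)), -394) = Mul(Add(-187, -666), -394) = Mul(-853, -394) = 336082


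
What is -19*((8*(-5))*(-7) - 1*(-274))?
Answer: -10526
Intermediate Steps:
-19*((8*(-5))*(-7) - 1*(-274)) = -19*(-40*(-7) + 274) = -19*(280 + 274) = -19*554 = -10526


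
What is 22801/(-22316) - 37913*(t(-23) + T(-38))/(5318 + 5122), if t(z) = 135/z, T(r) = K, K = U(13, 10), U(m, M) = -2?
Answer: 36915765457/1339629480 ≈ 27.557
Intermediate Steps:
K = -2
T(r) = -2
22801/(-22316) - 37913*(t(-23) + T(-38))/(5318 + 5122) = 22801/(-22316) - 37913*(135/(-23) - 2)/(5318 + 5122) = 22801*(-1/22316) - 37913/(10440/(135*(-1/23) - 2)) = -22801/22316 - 37913/(10440/(-135/23 - 2)) = -22801/22316 - 37913/(10440/(-181/23)) = -22801/22316 - 37913/(10440*(-23/181)) = -22801/22316 - 37913/(-240120/181) = -22801/22316 - 37913*(-181/240120) = -22801/22316 + 6862253/240120 = 36915765457/1339629480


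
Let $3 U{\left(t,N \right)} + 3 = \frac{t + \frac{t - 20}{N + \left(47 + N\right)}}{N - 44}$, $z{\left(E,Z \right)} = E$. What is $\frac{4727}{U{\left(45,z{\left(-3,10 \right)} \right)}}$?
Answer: $- \frac{27326787}{7651} \approx -3571.7$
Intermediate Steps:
$U{\left(t,N \right)} = -1 + \frac{t + \frac{-20 + t}{47 + 2 N}}{3 \left(-44 + N\right)}$ ($U{\left(t,N \right)} = -1 + \frac{\left(t + \frac{t - 20}{N + \left(47 + N\right)}\right) \frac{1}{N - 44}}{3} = -1 + \frac{\left(t + \frac{-20 + t}{47 + 2 N}\right) \frac{1}{-44 + N}}{3} = -1 + \frac{\frac{1}{-44 + N} \left(t + \frac{-20 + t}{47 + 2 N}\right)}{3} = -1 + \frac{t + \frac{-20 + t}{47 + 2 N}}{3 \left(-44 + N\right)}$)
$\frac{4727}{U{\left(45,z{\left(-3,10 \right)} \right)}} = \frac{4727}{\frac{1}{3} \frac{1}{2068 - 2 \left(-3\right)^{2} + 41 \left(-3\right)} \left(-6184 - -369 - 2160 + 6 \left(-3\right)^{2} - \left(-6\right) 45\right)} = \frac{4727}{\frac{1}{3} \frac{1}{2068 - 18 - 123} \left(-6184 + 369 - 2160 + 6 \cdot 9 + 270\right)} = \frac{4727}{\frac{1}{3} \frac{1}{2068 - 18 - 123} \left(-6184 + 369 - 2160 + 54 + 270\right)} = \frac{4727}{\frac{1}{3} \cdot \frac{1}{1927} \left(-7651\right)} = \frac{4727}{- \frac{7651}{5781}} = 4727 \left(- \frac{5781}{7651}\right) = - \frac{27326787}{7651}$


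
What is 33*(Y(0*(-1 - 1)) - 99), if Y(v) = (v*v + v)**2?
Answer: -3267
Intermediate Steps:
Y(v) = (v + v**2)**2 (Y(v) = (v**2 + v)**2 = (v + v**2)**2)
33*(Y(0*(-1 - 1)) - 99) = 33*((0*(-1 - 1))**2*(1 + 0*(-1 - 1))**2 - 99) = 33*((0*(-2))**2*(1 + 0*(-2))**2 - 99) = 33*(0**2*(1 + 0)**2 - 99) = 33*(0*1**2 - 99) = 33*(0*1 - 99) = 33*(0 - 99) = 33*(-99) = -3267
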